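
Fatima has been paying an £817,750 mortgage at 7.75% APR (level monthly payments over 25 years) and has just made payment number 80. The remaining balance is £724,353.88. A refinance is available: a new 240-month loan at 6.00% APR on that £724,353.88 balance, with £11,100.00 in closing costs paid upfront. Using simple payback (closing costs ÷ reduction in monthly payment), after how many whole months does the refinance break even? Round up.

12 months

Current payment = 817,750 × 7.75%/12 / (1 − (1+0.0064583)^−300) = £6,176.70.
Refinanced payment = 724,353.88 × 0.0050000 / (1 − (1+0.0050000)^−240) = £5,189.50.
Monthly savings = £6,176.70 − £5,189.50 = £987.20.
Break-even = £11,100.00 / £987.20 = 11.24 → 12 months.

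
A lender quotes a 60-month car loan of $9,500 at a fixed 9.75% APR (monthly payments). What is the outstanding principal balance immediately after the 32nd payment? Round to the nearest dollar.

$5,008

With monthly rate i = 9.75%/12 = 0.0081250, the balance after k of n payments is P · [(1+i)^n − (1+i)^k] / [(1+i)^n − 1].
(1+0.0081250)^60 = 1.62503636 and (1+0.0081250)^32 = 1.29556829, so the balance is 9,500 × (1.62503636 − 1.29556829) / (1.62503636 − 1) = $5,007.62.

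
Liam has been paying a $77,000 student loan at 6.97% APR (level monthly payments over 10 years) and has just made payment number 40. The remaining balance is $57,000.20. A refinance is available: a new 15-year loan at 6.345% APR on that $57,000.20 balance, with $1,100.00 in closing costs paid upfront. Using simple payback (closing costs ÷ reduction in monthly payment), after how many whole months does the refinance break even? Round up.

3 months

Current payment = 77,000 × 6.97%/12 / (1 − (1+0.0058083)^−120) = $892.85.
Refinanced payment = 57,000.20 × 0.0052875 / (1 − (1+0.0052875)^−180) = $491.69.
Monthly savings = $892.85 − $491.69 = $401.16.
Break-even = $1,100.00 / $401.16 = 2.74 → 3 months.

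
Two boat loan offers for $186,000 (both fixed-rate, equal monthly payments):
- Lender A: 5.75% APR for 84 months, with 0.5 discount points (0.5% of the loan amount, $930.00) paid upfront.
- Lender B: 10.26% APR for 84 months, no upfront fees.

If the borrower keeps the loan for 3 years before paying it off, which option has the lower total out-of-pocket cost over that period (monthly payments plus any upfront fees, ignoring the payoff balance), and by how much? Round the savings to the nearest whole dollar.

Lender A by $14,115

Lender A: at 5.75% the monthly rate is 0.0047917, so the payment is 186,000 × 0.0047917 / (1 − 1.0047917^−84) = $2,694.95.
Lender B: monthly rate = 10.26%/12 = 0.0085500; payment = 186,000 × 0.0085500 / (1 − (1+0.0085500)^−84) = $3,112.87.
Over 36 months: Lender A costs 36 × $2,694.95 + $930.00 = $97,948.20; Lender B costs 36 × $3,112.87 = $112,063.32.
Lender A is cheaper by $112,063.32 − $97,948.20 = $14,115.12.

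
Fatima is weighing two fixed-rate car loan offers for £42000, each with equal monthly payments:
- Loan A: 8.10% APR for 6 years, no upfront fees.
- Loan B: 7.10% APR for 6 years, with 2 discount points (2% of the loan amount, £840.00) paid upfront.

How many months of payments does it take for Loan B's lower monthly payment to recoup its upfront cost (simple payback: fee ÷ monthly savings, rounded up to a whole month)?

42 months

Loan A: monthly rate = 8.1%/12 = 0.0067500; payment = 42,000 × 0.0067500 / (1 − (1+0.0067500)^−72) = £738.45.
Loan B: monthly rate = 7.1%/12 = 0.0059167; payment = 42,000 × 0.0059167 / (1 − (1+0.0059167)^−72) = £718.08.
Monthly savings = £738.45 − £718.08 = £20.37.
Break-even = £840.00 / £20.37 = 41.24 → 42 months.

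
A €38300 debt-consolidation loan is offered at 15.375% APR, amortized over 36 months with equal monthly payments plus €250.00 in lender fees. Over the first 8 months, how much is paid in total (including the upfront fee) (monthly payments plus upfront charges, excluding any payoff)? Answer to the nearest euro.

At 15.375% the monthly rate is 0.0128125, so the payment is 38,300 × 0.0128125 / (1 − 1.0128125^−36) = €1,334.73.
Total outlay = 8 × €1,334.73 + €250.00 = €10,927.84.

€10,928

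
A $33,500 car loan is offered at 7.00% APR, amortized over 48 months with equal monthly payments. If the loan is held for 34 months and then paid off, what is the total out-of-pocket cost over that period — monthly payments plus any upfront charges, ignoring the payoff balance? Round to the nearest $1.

$27,275

At 7.00% the monthly rate is 0.0058333, so the payment is 33,500 × 0.0058333 / (1 − 1.0058333^−48) = $802.20.
Total outlay = 34 × $802.20 = $27,274.80.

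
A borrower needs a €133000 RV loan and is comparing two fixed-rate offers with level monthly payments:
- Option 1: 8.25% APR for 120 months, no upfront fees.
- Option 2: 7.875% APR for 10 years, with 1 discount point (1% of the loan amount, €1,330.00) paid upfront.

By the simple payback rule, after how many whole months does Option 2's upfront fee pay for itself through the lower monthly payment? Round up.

Option 1: monthly rate = 8.25%/12 = 0.0068750; payment = 133,000 × 0.0068750 / (1 − (1+0.0068750)^−120) = €1,631.28.
Option 2: monthly rate = 7.875%/12 = 0.0065625; payment = 133,000 × 0.0065625 / (1 − (1+0.0065625)^−120) = €1,604.89.
Monthly savings = €1,631.28 − €1,604.89 = €26.39.
Break-even = €1,330.00 / €26.39 = 50.40 → 51 months.

51 months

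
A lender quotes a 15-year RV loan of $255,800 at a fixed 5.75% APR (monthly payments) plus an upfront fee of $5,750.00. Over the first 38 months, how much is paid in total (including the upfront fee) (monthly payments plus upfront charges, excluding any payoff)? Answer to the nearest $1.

$86,469

At 5.75% the monthly rate is 0.0047917, so the payment is 255,800 × 0.0047917 / (1 − 1.0047917^−180) = $2,124.19.
Total outlay = 38 × $2,124.19 + $5,750.00 = $86,469.22.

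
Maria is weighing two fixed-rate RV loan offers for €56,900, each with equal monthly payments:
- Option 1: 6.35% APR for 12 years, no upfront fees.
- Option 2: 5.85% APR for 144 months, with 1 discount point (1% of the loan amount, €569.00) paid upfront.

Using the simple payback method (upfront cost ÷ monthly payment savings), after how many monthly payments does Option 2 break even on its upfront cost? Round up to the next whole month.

Option 1: monthly rate = 6.35%/12 = 0.0052917; payment = 56,900 × 0.0052917 / (1 − (1+0.0052917)^−144) = €565.62.
Option 2: monthly rate = 5.85%/12 = 0.0048750; payment = 56,900 × 0.0048750 / (1 − (1+0.0048750)^−144) = €550.85.
Monthly savings = €565.62 − €550.85 = €14.77.
Break-even = €569.00 / €14.77 = 38.52 → 39 months.

39 months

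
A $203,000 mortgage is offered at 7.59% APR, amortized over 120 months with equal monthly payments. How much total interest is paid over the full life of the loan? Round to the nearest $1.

At 7.59% the monthly rate is 0.0063250, so the payment is 203,000 × 0.0063250 / (1 − 1.0063250^−120) = $2,419.19.
Total paid = 120 × $2,419.19 = $290,302.80; interest = $290,302.80 − $203,000 = $87,302.80.

$87,303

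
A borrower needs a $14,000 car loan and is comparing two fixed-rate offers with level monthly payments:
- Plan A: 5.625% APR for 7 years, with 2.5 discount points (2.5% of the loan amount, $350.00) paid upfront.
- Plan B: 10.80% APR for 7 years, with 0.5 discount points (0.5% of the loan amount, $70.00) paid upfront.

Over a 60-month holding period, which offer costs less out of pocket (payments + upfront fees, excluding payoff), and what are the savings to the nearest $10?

Plan A by $1,890

Plan A: monthly rate = 5.625%/12 = 0.0046875; payment = 14,000 × 0.0046875 / (1 − (1+0.0046875)^−84) = $202.01.
Plan B: monthly rate = 10.8%/12 = 0.0090000; payment = 14,000 × 0.0090000 / (1 − (1+0.0090000)^−84) = $238.24.
Over 60 months: Plan A costs 60 × $202.01 + $350.00 = $12,470.60; Plan B costs 60 × $238.24 + $70.00 = $14,364.40.
Plan A is cheaper by $14,364.40 − $12,470.60 = $1,893.80.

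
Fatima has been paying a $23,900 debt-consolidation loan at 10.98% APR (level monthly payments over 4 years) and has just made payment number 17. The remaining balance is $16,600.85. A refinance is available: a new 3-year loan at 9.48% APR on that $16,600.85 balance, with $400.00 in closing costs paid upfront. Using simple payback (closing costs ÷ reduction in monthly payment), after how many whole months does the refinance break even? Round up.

5 months

Current payment = 23,900 × 10.98%/12 / (1 − (1+0.0091500)^−48) = $617.48.
Refinanced payment = 16,600.85 × 0.0079000 / (1 − (1+0.0079000)^−36) = $531.62.
Monthly savings = $617.48 − $531.62 = $85.86.
Break-even = $400.00 / $85.86 = 4.66 → 5 months.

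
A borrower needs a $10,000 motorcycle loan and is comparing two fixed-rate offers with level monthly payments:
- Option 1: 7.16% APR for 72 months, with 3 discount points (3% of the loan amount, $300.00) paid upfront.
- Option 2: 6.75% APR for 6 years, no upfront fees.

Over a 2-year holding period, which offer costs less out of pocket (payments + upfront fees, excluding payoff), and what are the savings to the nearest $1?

Option 1: at 7.16% the monthly rate is 0.0059667, so the payment is 10,000 × 0.0059667 / (1 − 1.0059667^−72) = $171.26.
Option 2: at 6.75% the monthly rate is 0.0056250, so the payment is 10,000 × 0.0056250 / (1 − 1.0056250^−72) = $169.29.
Over 24 months: Option 1 costs 24 × $171.26 + $300.00 = $4,410.24; Option 2 costs 24 × $169.29 = $4,062.96.
Option 2 is cheaper by $4,410.24 − $4,062.96 = $347.28.

Option 2 by $347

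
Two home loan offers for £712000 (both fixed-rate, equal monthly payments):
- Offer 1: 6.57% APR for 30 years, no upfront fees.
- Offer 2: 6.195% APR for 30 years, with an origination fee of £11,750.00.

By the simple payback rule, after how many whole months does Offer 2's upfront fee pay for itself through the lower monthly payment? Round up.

68 months

Offer 1: at 6.57% the monthly rate is 0.0054750, so the payment is 712,000 × 0.0054750 / (1 − 1.0054750^−360) = £4,533.15.
Offer 2: at 6.195% the monthly rate is 0.0051625, so the payment is 712,000 × 0.0051625 / (1 − 1.0051625^−360) = £4,358.47.
Monthly savings = £4,533.15 − £4,358.47 = £174.68.
Break-even = £11,750.00 / £174.68 = 67.27 → 68 months.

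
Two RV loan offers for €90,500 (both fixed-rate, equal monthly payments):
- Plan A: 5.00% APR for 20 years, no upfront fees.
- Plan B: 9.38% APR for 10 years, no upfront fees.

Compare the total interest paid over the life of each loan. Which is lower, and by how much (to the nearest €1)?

Plan A: monthly rate = 5%/12 = 0.0041667; payment = 90,500 × 0.0041667 / (1 − (1+0.0041667)^−240) = €597.26.
Total interest on Plan A = 240 × €597.26 − €90,500 = €52,842.40.
Plan B: at 9.38% the monthly rate is 0.0078167, so the payment is 90,500 × 0.0078167 / (1 − 1.0078167^−120) = €1,165.11.
Total interest on Plan B = 120 × €1,165.11 − €90,500 = €49,313.20.
Plan B is lower by €3,529.20.

Plan B by €3,529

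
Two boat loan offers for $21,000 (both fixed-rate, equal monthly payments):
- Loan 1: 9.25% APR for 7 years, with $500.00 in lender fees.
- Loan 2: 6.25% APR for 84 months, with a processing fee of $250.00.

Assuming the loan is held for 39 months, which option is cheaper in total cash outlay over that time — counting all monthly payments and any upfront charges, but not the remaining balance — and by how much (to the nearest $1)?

Loan 2 by $1,468

Loan 1: monthly rate = 9.25%/12 = 0.0077083; payment = 21,000 × 0.0077083 / (1 − (1+0.0077083)^−84) = $340.54.
Loan 2: at 6.25% the monthly rate is 0.0052083, so the payment is 21,000 × 0.0052083 / (1 − 1.0052083^−84) = $309.30.
Over 39 months: Loan 1 costs 39 × $340.54 + $500.00 = $13,781.06; Loan 2 costs 39 × $309.30 + $250.00 = $12,312.70.
Loan 2 is cheaper by $13,781.06 − $12,312.70 = $1,468.36.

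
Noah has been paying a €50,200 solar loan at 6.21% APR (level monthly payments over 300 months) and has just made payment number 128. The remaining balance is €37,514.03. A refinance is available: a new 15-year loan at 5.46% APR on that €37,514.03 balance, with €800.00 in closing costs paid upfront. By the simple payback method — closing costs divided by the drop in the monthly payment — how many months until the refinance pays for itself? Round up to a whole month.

34 months

Current payment = 50,200 × 6.21%/12 / (1 − (1+0.0051750)^−300) = €329.91.
Refinanced payment = 37,514.03 × 0.0045500 / (1 − (1+0.0045500)^−180) = €305.73.
Monthly savings = €329.91 − €305.73 = €24.18.
Break-even = €800.00 / €24.18 = 33.09 → 34 months.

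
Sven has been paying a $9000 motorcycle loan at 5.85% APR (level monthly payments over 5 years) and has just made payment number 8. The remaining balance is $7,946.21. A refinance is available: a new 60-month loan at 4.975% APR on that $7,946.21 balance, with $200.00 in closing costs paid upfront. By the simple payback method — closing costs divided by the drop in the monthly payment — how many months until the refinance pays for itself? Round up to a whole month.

Current payment = 9,000 × 5.85%/12 / (1 − (1+0.0048750)^−60) = $173.37.
Refinanced payment = 7,946.21 × 0.0041458 / (1 − (1+0.0041458)^−60) = $149.86.
Monthly savings = $173.37 − $149.86 = $23.51.
Break-even = $200.00 / $23.51 = 8.51 → 9 months.

9 months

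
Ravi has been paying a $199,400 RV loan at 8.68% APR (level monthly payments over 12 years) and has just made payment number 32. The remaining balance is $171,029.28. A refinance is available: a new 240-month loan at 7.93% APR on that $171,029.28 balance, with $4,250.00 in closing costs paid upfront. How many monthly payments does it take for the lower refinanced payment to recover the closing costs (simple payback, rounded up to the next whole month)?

Current payment = 199,400 × 8.68%/12 / (1 − (1+0.0072333)^−144) = $2,233.45.
Refinanced payment = 171,029.28 × 0.0066083 / (1 − (1+0.0066083)^−240) = $1,423.12.
Monthly savings = $2,233.45 − $1,423.12 = $810.33.
Break-even = $4,250.00 / $810.33 = 5.24 → 6 months.

6 months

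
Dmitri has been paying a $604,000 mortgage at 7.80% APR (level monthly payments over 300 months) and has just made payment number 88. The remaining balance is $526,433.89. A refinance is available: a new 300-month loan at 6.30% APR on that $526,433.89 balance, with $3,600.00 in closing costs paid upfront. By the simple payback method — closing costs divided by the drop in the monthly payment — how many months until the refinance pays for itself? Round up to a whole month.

4 months

Current payment = 604,000 × 7.8%/12 / (1 − (1+0.0065000)^−300) = $4,582.03.
Refinanced payment = 526,433.89 × 0.0052500 / (1 − (1+0.0052500)^−300) = $3,489.01.
Monthly savings = $4,582.03 − $3,489.01 = $1,093.02.
Break-even = $3,600.00 / $1,093.02 = 3.29 → 4 months.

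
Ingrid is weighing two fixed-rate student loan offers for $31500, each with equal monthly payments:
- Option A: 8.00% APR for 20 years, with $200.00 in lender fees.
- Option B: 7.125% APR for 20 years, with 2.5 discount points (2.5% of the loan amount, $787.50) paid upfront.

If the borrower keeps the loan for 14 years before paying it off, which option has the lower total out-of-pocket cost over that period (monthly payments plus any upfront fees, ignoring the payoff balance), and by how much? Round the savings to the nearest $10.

Option A: at 8.00% the monthly rate is 0.0066667, so the payment is 31,500 × 0.0066667 / (1 − 1.0066667^−240) = $263.48.
Option B: at 7.125% the monthly rate is 0.0059375, so the payment is 31,500 × 0.0059375 / (1 − 1.0059375^−240) = $246.59.
Over 168 months: Option A costs 168 × $263.48 + $200.00 = $44,464.64; Option B costs 168 × $246.59 + $787.50 = $42,214.62.
Option B is cheaper by $44,464.64 − $42,214.62 = $2,250.02.

Option B by $2,250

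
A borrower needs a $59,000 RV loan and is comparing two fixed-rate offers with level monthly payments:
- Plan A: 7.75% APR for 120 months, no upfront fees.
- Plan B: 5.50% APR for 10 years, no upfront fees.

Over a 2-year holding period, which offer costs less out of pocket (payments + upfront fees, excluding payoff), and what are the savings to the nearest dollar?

Plan A: at 7.75% the monthly rate is 0.0064583, so the payment is 59,000 × 0.0064583 / (1 − 1.0064583^−120) = $708.06.
Plan B: at 5.50% the monthly rate is 0.0045833, so the payment is 59,000 × 0.0045833 / (1 − 1.0045833^−120) = $640.31.
Over 24 months: Plan A costs 24 × $708.06 = $16,993.44; Plan B costs 24 × $640.31 = $15,367.44.
Plan B is cheaper by $16,993.44 − $15,367.44 = $1,626.00.

Plan B by $1,626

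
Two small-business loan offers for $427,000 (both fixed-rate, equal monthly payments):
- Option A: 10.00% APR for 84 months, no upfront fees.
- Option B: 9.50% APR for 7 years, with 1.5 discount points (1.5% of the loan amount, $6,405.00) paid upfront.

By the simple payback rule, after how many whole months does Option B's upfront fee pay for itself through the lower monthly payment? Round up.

59 months

Option A: at 10.00% the monthly rate is 0.0083333, so the payment is 427,000 × 0.0083333 / (1 − 1.0083333^−84) = $7,088.71.
Option B: at 9.50% the monthly rate is 0.0079167, so the payment is 427,000 × 0.0079167 / (1 − 1.0079167^−84) = $6,978.88.
Monthly savings = $7,088.71 − $6,978.88 = $109.83.
Break-even = $6,405.00 / $109.83 = 58.32 → 59 months.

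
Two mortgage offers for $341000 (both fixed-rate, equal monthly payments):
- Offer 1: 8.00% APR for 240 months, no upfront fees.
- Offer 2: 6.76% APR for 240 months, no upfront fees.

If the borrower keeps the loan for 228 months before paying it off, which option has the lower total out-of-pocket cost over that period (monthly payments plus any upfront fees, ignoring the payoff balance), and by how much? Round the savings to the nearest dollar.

Offer 2 by $58,685

Offer 1: at 8.00% the monthly rate is 0.0066667, so the payment is 341,000 × 0.0066667 / (1 − 1.0066667^−240) = $2,852.26.
Offer 2: at 6.76% the monthly rate is 0.0056333, so the payment is 341,000 × 0.0056333 / (1 − 1.0056333^−240) = $2,594.87.
Over 228 months: Offer 1 costs 228 × $2,852.26 = $650,315.28; Offer 2 costs 228 × $2,594.87 = $591,630.36.
Offer 2 is cheaper by $650,315.28 − $591,630.36 = $58,684.92.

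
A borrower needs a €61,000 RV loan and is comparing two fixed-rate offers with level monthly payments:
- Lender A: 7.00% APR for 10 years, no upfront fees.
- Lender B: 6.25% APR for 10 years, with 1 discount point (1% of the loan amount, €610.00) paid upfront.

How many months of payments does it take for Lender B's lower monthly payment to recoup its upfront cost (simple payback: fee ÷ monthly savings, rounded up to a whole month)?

Lender A: monthly rate = 7%/12 = 0.0058333; payment = 61,000 × 0.0058333 / (1 − (1+0.0058333)^−120) = €708.26.
Lender B: at 6.25% the monthly rate is 0.0052083, so the payment is 61,000 × 0.0052083 / (1 − 1.0052083^−120) = €684.91.
Monthly savings = €708.26 − €684.91 = €23.35.
Break-even = €610.00 / €23.35 = 26.12 → 27 months.

27 months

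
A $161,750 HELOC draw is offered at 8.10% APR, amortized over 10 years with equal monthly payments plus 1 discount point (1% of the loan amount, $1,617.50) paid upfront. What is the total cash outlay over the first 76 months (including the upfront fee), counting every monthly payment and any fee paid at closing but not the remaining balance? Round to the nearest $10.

Monthly rate = 8.1%/12 = 0.0067500; payment = 161,750 × 0.0067500 / (1 − (1+0.0067500)^−120) = $1,971.03.
Total outlay = 76 × $1,971.03 + $1,617.50 = $151,415.78.

$151,420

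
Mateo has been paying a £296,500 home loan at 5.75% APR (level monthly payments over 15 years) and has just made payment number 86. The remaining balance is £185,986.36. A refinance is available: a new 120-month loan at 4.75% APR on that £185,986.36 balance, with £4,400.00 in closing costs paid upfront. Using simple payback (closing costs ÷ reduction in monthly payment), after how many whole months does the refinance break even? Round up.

9 months

Current payment = 296,500 × 5.75%/12 / (1 − (1+0.0047917)^−180) = £2,462.17.
Refinanced payment = 185,986.36 × 0.0039583 / (1 − (1+0.0039583)^−120) = £1,950.03.
Monthly savings = £2,462.17 − £1,950.03 = £512.14.
Break-even = £4,400.00 / £512.14 = 8.59 → 9 months.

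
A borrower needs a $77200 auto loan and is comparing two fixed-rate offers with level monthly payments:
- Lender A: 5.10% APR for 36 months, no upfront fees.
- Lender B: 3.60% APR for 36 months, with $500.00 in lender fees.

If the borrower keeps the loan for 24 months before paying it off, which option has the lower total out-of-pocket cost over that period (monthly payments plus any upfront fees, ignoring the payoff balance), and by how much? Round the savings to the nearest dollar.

Lender B by $740

Lender A: at 5.10% the monthly rate is 0.0042500, so the payment is 77,200 × 0.0042500 / (1 − 1.0042500^−36) = $2,317.22.
Lender B: monthly rate = 3.6%/12 = 0.0030000; payment = 77,200 × 0.0030000 / (1 − (1+0.0030000)^−36) = $2,265.54.
Over 24 months: Lender A costs 24 × $2,317.22 = $55,613.28; Lender B costs 24 × $2,265.54 + $500.00 = $54,872.96.
Lender B is cheaper by $55,613.28 − $54,872.96 = $740.32.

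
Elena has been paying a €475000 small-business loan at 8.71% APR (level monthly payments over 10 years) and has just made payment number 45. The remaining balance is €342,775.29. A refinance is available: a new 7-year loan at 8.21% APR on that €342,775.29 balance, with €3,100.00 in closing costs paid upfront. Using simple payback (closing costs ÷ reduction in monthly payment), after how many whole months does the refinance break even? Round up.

Current payment = 475,000 × 8.71%/12 / (1 − (1+0.0072583)^−120) = €5,942.80.
Refinanced payment = 342,775.29 × 0.0068417 / (1 − (1+0.0068417)^−84) = €5,378.50.
Monthly savings = €5,942.80 − €5,378.50 = €564.30.
Break-even = €3,100.00 / €564.30 = 5.49 → 6 months.

6 months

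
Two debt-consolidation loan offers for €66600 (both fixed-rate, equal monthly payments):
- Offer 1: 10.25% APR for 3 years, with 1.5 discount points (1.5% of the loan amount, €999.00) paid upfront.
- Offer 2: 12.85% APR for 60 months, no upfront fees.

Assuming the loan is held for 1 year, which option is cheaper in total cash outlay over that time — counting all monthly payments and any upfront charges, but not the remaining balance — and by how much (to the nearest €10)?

Offer 1: monthly rate = 10.25%/12 = 0.0085417; payment = 66,600 × 0.0085417 / (1 − (1+0.0085417)^−36) = €2,156.82.
Offer 2: at 12.85% the monthly rate is 0.0107083, so the payment is 66,600 × 0.0107083 / (1 − 1.0107083^−60) = €1,510.25.
Over 12 months: Offer 1 costs 12 × €2,156.82 + €999.00 = €26,880.84; Offer 2 costs 12 × €1,510.25 = €18,123.00.
Offer 2 is cheaper by €26,880.84 − €18,123.00 = €8,757.84.

Offer 2 by €8,760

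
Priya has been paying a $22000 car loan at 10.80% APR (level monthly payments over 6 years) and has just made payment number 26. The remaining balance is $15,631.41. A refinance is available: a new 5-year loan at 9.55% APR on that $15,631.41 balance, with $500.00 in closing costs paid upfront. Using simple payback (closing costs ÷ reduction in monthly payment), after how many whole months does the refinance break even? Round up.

6 months

Current payment = 22,000 × 10.8%/12 / (1 − (1+0.0090000)^−72) = $416.50.
Refinanced payment = 15,631.41 × 0.0079583 / (1 − (1+0.0079583)^−60) = $328.67.
Monthly savings = $416.50 − $328.67 = $87.83.
Break-even = $500.00 / $87.83 = 5.69 → 6 months.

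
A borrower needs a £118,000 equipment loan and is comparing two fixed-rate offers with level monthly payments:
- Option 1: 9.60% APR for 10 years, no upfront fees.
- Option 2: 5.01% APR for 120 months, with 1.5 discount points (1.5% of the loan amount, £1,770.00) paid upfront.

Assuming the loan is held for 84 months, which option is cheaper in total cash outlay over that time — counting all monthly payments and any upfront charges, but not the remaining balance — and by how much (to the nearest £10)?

Option 2 by £21,850

Option 1: monthly rate = 9.6%/12 = 0.0080000; payment = 118,000 × 0.0080000 / (1 − (1+0.0080000)^−120) = £1,533.36.
Option 2: monthly rate = 5.01%/12 = 0.0041750; payment = 118,000 × 0.0041750 / (1 − (1+0.0041750)^−120) = £1,252.15.
Over 84 months: Option 1 costs 84 × £1,533.36 = £128,802.24; Option 2 costs 84 × £1,252.15 + £1,770.00 = £106,950.60.
Option 2 is cheaper by £128,802.24 − £106,950.60 = £21,851.64.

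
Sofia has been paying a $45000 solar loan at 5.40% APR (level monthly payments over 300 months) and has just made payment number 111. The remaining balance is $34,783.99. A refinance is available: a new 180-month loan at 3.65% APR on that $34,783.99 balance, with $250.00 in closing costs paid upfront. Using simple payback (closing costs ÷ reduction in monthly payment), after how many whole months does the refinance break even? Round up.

12 months

Current payment = 45,000 × 5.4%/12 / (1 − (1+0.0045000)^−300) = $273.66.
Refinanced payment = 34,783.99 × 0.0030417 / (1 − (1+0.0030417)^−180) = $251.23.
Monthly savings = $273.66 − $251.23 = $22.43.
Break-even = $250.00 / $22.43 = 11.15 → 12 months.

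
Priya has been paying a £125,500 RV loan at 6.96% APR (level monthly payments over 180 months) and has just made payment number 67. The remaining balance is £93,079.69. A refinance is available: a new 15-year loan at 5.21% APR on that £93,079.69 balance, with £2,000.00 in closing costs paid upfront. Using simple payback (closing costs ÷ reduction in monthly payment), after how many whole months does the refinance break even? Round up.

Current payment = 125,500 × 6.96%/12 / (1 − (1+0.0058000)^−180) = £1,125.22.
Refinanced payment = 93,079.69 × 0.0043417 / (1 − (1+0.0043417)^−180) = £746.29.
Monthly savings = £1,125.22 − £746.29 = £378.93.
Break-even = £2,000.00 / £378.93 = 5.28 → 6 months.

6 months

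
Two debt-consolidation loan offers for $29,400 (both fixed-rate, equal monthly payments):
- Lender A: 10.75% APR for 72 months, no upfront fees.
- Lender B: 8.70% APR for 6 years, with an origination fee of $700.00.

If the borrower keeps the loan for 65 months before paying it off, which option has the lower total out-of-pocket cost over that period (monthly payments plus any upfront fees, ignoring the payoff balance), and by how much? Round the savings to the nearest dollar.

Lender B by $1,267

Lender A: monthly rate = 10.75%/12 = 0.0089583; payment = 29,400 × 0.0089583 / (1 − (1+0.0089583)^−72) = $555.84.
Lender B: at 8.70% the monthly rate is 0.0072500, so the payment is 29,400 × 0.0072500 / (1 − 1.0072500^−72) = $525.58.
Over 65 months: Lender A costs 65 × $555.84 = $36,129.60; Lender B costs 65 × $525.58 + $700.00 = $34,862.70.
Lender B is cheaper by $36,129.60 − $34,862.70 = $1,266.90.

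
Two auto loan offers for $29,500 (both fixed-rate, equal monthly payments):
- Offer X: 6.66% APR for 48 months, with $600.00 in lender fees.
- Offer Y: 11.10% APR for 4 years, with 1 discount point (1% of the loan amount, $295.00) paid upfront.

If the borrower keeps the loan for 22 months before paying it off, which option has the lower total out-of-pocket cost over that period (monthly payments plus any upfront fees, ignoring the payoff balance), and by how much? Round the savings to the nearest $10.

Offer X: at 6.66% the monthly rate is 0.0055500, so the payment is 29,500 × 0.0055500 / (1 − 1.0055500^−48) = $701.77.
Offer Y: at 11.10% the monthly rate is 0.0092500, so the payment is 29,500 × 0.0092500 / (1 − 1.0092500^−48) = $763.88.
Over 22 months: Offer X costs 22 × $701.77 + $600.00 = $16,038.94; Offer Y costs 22 × $763.88 + $295.00 = $17,100.36.
Offer X is cheaper by $17,100.36 − $16,038.94 = $1,061.42.

Offer X by $1,060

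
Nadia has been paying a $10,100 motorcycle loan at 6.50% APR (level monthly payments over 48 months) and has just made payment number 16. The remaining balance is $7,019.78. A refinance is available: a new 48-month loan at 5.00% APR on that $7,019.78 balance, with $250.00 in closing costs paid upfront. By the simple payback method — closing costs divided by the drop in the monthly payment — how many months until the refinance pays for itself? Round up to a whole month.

4 months

Current payment = 10,100 × 6.5%/12 / (1 − (1+0.0054167)^−48) = $239.52.
Refinanced payment = 7,019.78 × 0.0041667 / (1 − (1+0.0041667)^−48) = $161.66.
Monthly savings = $239.52 − $161.66 = $77.86.
Break-even = $250.00 / $77.86 = 3.21 → 4 months.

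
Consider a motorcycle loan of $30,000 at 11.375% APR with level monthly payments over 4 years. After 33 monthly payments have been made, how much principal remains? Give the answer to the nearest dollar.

$10,870

With monthly rate i = 11.375%/12 = 0.0094792, the balance after k of n payments is P · [(1+i)^n − (1+i)^k] / [(1+i)^n − 1].
(1+0.0094792)^48 = 1.57279929 and (1+0.0094792)^33 = 1.36525224, so the balance is 30,000 × (1.57279929 − 1.36525224) / (1.57279929 − 1) = $10,870.15.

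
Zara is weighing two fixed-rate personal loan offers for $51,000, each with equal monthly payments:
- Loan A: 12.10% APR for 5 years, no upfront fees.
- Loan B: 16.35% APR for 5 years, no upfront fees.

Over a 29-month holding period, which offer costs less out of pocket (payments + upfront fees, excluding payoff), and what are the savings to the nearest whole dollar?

Loan A by $3,268

Loan A: at 12.10% the monthly rate is 0.0100833, so the payment is 51,000 × 0.0100833 / (1 − 1.0100833^−60) = $1,137.05.
Loan B: monthly rate = 16.35%/12 = 0.0136250; payment = 51,000 × 0.0136250 / (1 − (1+0.0136250)^−60) = $1,249.73.
Over 29 months: Loan A costs 29 × $1,137.05 = $32,974.45; Loan B costs 29 × $1,249.73 = $36,242.17.
Loan A is cheaper by $36,242.17 − $32,974.45 = $3,267.72.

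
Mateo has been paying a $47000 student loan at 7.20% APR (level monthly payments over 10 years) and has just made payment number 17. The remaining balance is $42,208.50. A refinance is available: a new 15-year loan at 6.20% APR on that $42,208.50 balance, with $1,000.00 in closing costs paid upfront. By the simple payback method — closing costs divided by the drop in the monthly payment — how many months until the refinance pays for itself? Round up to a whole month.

6 months

Current payment = 47,000 × 7.2%/12 / (1 − (1+0.0060000)^−120) = $550.57.
Refinanced payment = 42,208.50 × 0.0051667 / (1 − (1+0.0051667)^−180) = $360.76.
Monthly savings = $550.57 − $360.76 = $189.81.
Break-even = $1,000.00 / $189.81 = 5.27 → 6 months.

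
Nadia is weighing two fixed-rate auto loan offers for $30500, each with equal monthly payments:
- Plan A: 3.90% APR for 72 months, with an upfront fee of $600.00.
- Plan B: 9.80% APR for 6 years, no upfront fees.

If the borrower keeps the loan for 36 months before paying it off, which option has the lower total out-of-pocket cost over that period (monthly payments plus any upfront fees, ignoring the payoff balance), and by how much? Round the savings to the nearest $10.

Plan A: monthly rate = 3.9%/12 = 0.0032500; payment = 30,500 × 0.0032500 / (1 − (1+0.0032500)^−72) = $475.79.
Plan B: monthly rate = 9.8%/12 = 0.0081667; payment = 30,500 × 0.0081667 / (1 − (1+0.0081667)^−72) = $561.97.
Over 36 months: Plan A costs 36 × $475.79 + $600.00 = $17,728.44; Plan B costs 36 × $561.97 = $20,230.92.
Plan A is cheaper by $20,230.92 − $17,728.44 = $2,502.48.

Plan A by $2,500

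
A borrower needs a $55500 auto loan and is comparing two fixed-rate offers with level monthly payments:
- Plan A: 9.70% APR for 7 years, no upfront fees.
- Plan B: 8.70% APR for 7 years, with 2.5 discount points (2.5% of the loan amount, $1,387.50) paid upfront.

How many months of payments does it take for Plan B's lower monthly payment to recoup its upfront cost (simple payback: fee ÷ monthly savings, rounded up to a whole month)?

50 months

Plan A: at 9.70% the monthly rate is 0.0080833, so the payment is 55,500 × 0.0080833 / (1 − 1.0080833^−84) = $912.79.
Plan B: at 8.70% the monthly rate is 0.0072500, so the payment is 55,500 × 0.0072500 / (1 − 1.0072500^−84) = $884.52.
Monthly savings = $912.79 − $884.52 = $28.27.
Break-even = $1,387.50 / $28.27 = 49.08 → 50 months.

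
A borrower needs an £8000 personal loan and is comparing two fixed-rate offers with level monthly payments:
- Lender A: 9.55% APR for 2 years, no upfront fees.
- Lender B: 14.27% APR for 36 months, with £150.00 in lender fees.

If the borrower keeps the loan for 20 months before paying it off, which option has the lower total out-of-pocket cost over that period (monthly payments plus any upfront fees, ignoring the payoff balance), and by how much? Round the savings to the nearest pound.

Lender B by £1,711

Lender A: monthly rate = 9.55%/12 = 0.0079583; payment = 8,000 × 0.0079583 / (1 − (1+0.0079583)^−24) = £367.50.
Lender B: at 14.27% the monthly rate is 0.0118917, so the payment is 8,000 × 0.0118917 / (1 − 1.0118917^−36) = £274.47.
Over 20 months: Lender A costs 20 × £367.50 = £7,350.00; Lender B costs 20 × £274.47 + £150.00 = £5,639.40.
Lender B is cheaper by £7,350.00 − £5,639.40 = £1,710.60.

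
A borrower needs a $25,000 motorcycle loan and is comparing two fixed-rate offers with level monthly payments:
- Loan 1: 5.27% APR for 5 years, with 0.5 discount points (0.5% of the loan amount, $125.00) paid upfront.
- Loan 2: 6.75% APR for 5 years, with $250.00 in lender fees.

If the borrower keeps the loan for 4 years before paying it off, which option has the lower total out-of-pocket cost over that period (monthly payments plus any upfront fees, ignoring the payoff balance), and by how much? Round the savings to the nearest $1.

Loan 1 by $951

Loan 1: monthly rate = 5.27%/12 = 0.0043917; payment = 25,000 × 0.0043917 / (1 − (1+0.0043917)^−60) = $474.88.
Loan 2: at 6.75% the monthly rate is 0.0056250, so the payment is 25,000 × 0.0056250 / (1 − 1.0056250^−60) = $492.09.
Over 48 months: Loan 1 costs 48 × $474.88 + $125.00 = $22,919.24; Loan 2 costs 48 × $492.09 + $250.00 = $23,870.32.
Loan 1 is cheaper by $23,870.32 − $22,919.24 = $951.08.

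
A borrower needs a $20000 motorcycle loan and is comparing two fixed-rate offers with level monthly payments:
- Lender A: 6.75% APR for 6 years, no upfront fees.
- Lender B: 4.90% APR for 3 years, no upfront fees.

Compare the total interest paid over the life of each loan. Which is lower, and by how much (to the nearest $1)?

Lender A: at 6.75% the monthly rate is 0.0056250, so the payment is 20,000 × 0.0056250 / (1 − 1.0056250^−72) = $338.58.
Total interest on Lender A = 72 × $338.58 − $20,000 = $4,377.76.
Lender B: at 4.90% the monthly rate is 0.0040833, so the payment is 20,000 × 0.0040833 / (1 − 1.0040833^−36) = $598.52.
Total interest on Lender B = 36 × $598.52 − $20,000 = $1,546.72.
Lender B is lower by $2,831.04.

Lender B by $2,831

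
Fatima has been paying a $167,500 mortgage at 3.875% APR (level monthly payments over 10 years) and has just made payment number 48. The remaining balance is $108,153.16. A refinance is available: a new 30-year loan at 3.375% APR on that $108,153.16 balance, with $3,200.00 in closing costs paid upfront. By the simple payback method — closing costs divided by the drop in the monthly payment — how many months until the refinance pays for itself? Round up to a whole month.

3 months

Current payment = 167,500 × 3.875%/12 / (1 − (1+0.0032292)^−120) = $1,685.92.
Refinanced payment = 108,153.16 × 0.0028125 / (1 − (1+0.0028125)^−360) = $478.14.
Monthly savings = $1,685.92 − $478.14 = $1,207.78.
Break-even = $3,200.00 / $1,207.78 = 2.65 → 3 months.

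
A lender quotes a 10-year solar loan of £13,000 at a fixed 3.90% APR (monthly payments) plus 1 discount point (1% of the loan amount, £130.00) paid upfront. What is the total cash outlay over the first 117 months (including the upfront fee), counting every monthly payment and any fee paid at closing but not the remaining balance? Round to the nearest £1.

£15,457

At 3.90% the monthly rate is 0.0032500, so the payment is 13,000 × 0.0032500 / (1 − 1.0032500^−120) = £131.00.
Total outlay = 117 × £131.00 + £130.00 = £15,457.00.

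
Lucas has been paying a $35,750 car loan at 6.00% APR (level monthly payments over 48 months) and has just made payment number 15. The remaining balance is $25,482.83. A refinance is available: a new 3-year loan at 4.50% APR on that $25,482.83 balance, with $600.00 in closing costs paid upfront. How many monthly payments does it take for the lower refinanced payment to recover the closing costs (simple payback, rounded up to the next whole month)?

Current payment = 35,750 × 6%/12 / (1 − (1+0.0050000)^−48) = $839.59.
Refinanced payment = 25,482.83 × 0.0037500 / (1 − (1+0.0037500)^−36) = $758.04.
Monthly savings = $839.59 − $758.04 = $81.55.
Break-even = $600.00 / $81.55 = 7.36 → 8 months.

8 months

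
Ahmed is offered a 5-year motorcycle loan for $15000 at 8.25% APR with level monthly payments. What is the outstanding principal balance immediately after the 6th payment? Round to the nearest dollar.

With monthly rate i = 8.25%/12 = 0.0068750, the balance after k of n payments is P · [(1+i)^n − (1+i)^k] / [(1+i)^n − 1].
(1+0.0068750)^60 = 1.50845884 and (1+0.0068750)^6 = 1.04196552, so the balance is 15,000 × (1.50845884 − 1.04196552) / (1.50845884 − 1) = $13,761.98.

$13,762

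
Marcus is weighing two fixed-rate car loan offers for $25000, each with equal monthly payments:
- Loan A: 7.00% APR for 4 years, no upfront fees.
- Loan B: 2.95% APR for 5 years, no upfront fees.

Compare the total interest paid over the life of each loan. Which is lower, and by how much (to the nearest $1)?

Loan B by $1,816

Loan A: at 7.00% the monthly rate is 0.0058333, so the payment is 25,000 × 0.0058333 / (1 − 1.0058333^−48) = $598.66.
Total interest on Loan A = 48 × $598.66 − $25,000 = $3,735.68.
Loan B: at 2.95% the monthly rate is 0.0024583, so the payment is 25,000 × 0.0024583 / (1 − 1.0024583^−60) = $448.66.
Total interest on Loan B = 60 × $448.66 − $25,000 = $1,919.60.
Loan B is lower by $1,816.08.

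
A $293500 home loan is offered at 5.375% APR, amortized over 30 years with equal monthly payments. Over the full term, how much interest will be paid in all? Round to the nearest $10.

$298,170

At 5.375% the monthly rate is 0.0044792, so the payment is 293,500 × 0.0044792 / (1 − 1.0044792^−360) = $1,643.52.
Total paid = 360 × $1,643.52 = $591,667.20; interest = $591,667.20 − $293,500 = $298,167.20.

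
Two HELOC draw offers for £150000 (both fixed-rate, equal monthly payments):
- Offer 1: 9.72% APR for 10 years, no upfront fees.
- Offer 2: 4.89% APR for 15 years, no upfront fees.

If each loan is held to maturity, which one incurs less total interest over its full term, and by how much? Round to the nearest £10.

Offer 1: at 9.72% the monthly rate is 0.0081000, so the payment is 150,000 × 0.0081000 / (1 − 1.0081000^−120) = £1,959.08.
Total interest on Offer 1 = 120 × £1,959.08 − £150,000 = £85,089.60.
Offer 2: at 4.89% the monthly rate is 0.0040750, so the payment is 150,000 × 0.0040750 / (1 − 1.0040750^−180) = £1,177.61.
Total interest on Offer 2 = 180 × £1,177.61 − £150,000 = £61,969.80.
Offer 2 is lower by £23,119.80.

Offer 2 by £23,120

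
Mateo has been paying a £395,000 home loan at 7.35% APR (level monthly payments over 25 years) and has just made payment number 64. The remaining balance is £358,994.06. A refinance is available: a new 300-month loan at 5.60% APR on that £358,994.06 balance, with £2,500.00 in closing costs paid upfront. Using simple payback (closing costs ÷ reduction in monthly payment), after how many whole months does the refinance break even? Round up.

Current payment = 395,000 × 7.35%/12 / (1 − (1+0.0061250)^−300) = £2,880.58.
Refinanced payment = 358,994.06 × 0.0046667 / (1 − (1+0.0046667)^−300) = £2,226.03.
Monthly savings = £2,880.58 − £2,226.03 = £654.55.
Break-even = £2,500.00 / £654.55 = 3.82 → 4 months.

4 months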